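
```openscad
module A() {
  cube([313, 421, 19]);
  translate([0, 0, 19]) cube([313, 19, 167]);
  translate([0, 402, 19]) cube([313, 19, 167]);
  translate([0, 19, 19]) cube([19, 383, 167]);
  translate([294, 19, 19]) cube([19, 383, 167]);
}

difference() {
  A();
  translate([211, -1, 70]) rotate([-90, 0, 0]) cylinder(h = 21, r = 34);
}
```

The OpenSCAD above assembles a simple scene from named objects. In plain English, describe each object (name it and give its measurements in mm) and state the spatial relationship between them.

A is an open storage box with external size 313×421×186 mm and wall thickness 19 mm (the base is also 19 mm thick). The base covers the whole footprint; the four walls stand on the base, with the y-facing walls full-width and the x-facing walls fitting between their inner faces.

The open box has a circular hole of radius 34 mm through its front wall, centred at (x = 211, z = 70).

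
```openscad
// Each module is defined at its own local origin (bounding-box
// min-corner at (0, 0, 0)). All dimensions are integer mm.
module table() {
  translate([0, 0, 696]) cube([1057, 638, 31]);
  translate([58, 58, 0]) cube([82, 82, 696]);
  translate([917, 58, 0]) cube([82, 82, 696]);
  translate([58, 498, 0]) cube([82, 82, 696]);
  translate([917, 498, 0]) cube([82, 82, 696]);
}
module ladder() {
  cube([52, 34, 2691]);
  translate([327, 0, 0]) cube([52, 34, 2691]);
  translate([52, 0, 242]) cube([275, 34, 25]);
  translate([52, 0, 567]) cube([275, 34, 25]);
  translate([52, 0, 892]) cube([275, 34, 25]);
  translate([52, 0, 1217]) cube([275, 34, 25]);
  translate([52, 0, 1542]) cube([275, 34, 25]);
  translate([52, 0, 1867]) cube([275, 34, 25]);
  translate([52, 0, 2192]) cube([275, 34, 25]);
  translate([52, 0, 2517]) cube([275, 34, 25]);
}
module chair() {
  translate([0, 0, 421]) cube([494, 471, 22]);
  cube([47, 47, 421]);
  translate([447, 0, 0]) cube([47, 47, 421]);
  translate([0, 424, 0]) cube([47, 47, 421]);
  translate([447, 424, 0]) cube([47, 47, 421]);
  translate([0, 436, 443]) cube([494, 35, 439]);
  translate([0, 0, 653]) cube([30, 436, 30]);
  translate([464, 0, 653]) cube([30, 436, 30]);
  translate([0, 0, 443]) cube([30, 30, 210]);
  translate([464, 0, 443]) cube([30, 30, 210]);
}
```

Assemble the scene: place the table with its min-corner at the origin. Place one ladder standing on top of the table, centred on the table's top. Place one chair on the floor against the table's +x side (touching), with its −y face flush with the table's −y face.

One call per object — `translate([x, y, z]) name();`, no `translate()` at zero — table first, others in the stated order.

table();
translate([339, 302, 727]) ladder();
translate([1057, 0, 0]) chair();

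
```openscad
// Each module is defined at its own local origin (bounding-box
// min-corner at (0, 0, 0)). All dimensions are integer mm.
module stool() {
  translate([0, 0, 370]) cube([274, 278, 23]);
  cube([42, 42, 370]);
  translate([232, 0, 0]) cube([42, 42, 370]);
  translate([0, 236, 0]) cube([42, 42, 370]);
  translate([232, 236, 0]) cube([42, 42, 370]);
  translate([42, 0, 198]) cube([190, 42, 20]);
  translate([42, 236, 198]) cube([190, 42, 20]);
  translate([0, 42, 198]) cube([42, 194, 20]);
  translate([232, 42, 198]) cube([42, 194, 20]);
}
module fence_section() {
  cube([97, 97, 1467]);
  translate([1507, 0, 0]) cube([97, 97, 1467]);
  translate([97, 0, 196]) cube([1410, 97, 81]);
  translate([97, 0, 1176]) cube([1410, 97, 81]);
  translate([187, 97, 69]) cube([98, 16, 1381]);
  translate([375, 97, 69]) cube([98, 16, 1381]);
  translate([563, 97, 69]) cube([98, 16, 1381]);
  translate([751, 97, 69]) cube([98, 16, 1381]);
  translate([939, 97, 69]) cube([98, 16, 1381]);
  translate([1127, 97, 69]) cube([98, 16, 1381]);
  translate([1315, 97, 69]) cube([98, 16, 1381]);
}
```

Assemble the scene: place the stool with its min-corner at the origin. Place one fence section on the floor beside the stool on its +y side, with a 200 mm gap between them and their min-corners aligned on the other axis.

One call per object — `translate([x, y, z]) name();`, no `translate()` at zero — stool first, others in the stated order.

stool();
translate([0, 478, 0]) fence_section();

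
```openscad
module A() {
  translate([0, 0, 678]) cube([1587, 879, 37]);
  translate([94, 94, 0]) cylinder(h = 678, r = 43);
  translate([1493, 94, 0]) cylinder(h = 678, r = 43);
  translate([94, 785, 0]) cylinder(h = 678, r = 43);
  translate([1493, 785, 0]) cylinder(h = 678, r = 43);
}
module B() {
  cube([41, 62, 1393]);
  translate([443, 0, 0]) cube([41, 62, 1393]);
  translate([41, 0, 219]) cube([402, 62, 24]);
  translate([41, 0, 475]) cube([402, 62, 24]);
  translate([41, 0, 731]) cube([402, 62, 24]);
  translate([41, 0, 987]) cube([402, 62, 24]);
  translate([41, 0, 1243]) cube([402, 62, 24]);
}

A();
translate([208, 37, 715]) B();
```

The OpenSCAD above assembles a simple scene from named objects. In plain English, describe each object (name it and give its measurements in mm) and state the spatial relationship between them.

A is a rectangular dining table. The top is 1587×879×37 mm with its upper surface at z = 715 mm. It stands on four round legs of 86 mm diameter, each leg's bounding box inset 51 mm from the nearest pair of top edges, running from the floor to the underside of the top.

B is a straight ladder. Two 41×62 mm vertical rails, 1393 mm tall, stand 484 mm apart (outside-to-outside) with their front faces coplanar on the −y side. 5 rungs, each 62 mm deep and 24 mm tall, span between the inner faces of the rails, front faces flush with the rails. The lowest rung's underside is at z = 219 mm and rungs are spaced 256 mm apart (underside to underside).

The ladder is on top of the table.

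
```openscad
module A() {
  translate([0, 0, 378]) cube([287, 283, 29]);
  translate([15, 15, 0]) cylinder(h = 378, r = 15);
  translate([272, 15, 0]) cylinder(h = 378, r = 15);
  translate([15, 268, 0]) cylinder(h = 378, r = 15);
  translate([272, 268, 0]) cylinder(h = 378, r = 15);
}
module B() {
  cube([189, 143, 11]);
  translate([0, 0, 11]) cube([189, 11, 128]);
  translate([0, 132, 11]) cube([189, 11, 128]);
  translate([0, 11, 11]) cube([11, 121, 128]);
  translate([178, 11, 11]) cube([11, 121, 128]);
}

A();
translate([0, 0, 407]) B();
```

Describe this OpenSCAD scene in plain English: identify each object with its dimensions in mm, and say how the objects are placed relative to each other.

A is a four-legged stool. The seat is a 287×283×29 mm slab whose top surface is at z = 407 mm; four round legs, each 30 mm in diameter, run from the floor (z = 0) to the underside of the seat, each leg's axis is inset half a diameter from the nearest pair of seat edges (so the leg's bounding box is flush with the corner).

B is an open-topped rectangular box: outside dimensions 189×143×139 mm, with a uniform wall and base thickness of 11 mm. The base is a full 189×143 slab on the floor; four walls sit on top of the base. The front and back walls (the −y and +y sides) span the full width; the two side walls fit between them.

The open box is on top of the stool.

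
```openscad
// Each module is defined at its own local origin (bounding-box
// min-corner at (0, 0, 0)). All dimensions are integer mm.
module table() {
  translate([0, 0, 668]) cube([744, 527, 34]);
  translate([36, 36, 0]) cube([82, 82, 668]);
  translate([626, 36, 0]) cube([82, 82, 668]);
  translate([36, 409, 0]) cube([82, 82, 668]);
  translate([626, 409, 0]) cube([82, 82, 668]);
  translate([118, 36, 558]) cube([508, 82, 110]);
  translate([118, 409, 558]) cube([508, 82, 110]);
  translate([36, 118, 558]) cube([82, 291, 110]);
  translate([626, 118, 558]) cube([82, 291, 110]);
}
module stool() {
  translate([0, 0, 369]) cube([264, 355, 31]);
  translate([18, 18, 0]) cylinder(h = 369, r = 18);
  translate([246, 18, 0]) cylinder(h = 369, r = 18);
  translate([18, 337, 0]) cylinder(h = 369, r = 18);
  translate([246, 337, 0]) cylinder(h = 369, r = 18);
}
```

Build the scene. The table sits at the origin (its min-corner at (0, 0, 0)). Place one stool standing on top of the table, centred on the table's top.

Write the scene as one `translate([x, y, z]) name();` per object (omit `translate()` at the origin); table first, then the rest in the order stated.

table();
translate([240, 86, 702]) stool();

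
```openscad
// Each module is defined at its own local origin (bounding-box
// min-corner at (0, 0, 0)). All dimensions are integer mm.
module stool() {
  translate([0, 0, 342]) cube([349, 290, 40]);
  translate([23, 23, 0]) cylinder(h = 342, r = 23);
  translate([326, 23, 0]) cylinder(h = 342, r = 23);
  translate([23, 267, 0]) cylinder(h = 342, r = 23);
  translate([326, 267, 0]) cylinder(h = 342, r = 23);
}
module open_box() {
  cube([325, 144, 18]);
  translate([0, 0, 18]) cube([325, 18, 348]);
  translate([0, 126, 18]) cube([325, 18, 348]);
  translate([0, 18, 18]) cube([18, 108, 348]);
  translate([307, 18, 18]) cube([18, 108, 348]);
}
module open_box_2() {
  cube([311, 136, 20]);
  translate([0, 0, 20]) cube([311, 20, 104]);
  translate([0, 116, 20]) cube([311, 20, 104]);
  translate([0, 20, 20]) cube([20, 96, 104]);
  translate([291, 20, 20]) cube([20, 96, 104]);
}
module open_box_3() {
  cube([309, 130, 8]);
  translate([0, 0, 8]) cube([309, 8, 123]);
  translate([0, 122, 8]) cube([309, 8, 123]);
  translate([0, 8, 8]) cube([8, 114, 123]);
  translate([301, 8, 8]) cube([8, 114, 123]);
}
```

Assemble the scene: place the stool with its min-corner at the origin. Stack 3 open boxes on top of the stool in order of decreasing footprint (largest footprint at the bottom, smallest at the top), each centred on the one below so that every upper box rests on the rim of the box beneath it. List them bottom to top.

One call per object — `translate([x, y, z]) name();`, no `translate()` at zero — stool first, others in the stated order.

stool();
translate([12, 73, 382]) open_box();
translate([19, 77, 748]) open_box_2();
translate([20, 80, 872]) open_box_3();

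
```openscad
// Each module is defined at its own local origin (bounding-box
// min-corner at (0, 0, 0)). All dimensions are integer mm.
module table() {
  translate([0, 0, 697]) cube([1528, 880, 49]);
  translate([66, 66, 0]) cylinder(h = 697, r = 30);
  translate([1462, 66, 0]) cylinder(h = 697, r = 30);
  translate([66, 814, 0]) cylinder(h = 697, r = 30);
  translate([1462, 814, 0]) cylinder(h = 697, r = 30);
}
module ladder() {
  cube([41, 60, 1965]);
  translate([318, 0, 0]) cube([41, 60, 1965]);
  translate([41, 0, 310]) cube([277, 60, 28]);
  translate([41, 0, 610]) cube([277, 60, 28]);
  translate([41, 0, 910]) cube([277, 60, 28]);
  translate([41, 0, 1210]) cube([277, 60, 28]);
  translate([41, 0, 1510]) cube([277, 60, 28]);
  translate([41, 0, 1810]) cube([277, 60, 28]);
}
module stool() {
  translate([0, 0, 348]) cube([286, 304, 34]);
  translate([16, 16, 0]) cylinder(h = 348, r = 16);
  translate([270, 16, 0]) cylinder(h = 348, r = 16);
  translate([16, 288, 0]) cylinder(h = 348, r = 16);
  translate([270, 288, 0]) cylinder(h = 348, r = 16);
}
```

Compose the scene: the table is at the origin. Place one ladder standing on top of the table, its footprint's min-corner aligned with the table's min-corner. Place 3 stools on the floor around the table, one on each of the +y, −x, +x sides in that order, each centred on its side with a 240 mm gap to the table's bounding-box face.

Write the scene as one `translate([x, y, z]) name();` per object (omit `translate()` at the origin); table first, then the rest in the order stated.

table();
translate([0, 0, 746]) ladder();
translate([621, 1120, 0]) stool();
translate([-526, 288, 0]) stool();
translate([1768, 288, 0]) stool();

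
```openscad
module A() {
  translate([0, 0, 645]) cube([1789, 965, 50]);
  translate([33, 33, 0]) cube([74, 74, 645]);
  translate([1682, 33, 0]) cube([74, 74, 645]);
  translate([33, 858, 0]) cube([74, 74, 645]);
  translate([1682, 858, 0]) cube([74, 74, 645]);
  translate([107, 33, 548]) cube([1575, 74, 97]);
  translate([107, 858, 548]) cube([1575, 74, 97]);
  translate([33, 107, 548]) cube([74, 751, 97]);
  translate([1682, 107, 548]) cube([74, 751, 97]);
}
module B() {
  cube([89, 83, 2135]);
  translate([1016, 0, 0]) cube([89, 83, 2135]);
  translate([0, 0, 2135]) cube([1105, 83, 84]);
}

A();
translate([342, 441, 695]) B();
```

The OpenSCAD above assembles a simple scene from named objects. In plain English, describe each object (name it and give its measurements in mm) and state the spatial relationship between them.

A is a rectangular dining table. The top is 1789×965×50 mm with its upper surface at z = 695 mm. It stands on four 74×74 mm square legs, each inset 33 mm from the nearest pair of top edges, running from the floor to the underside of the top. Four apron rails, 74 mm thick and 97 mm tall, run between adjacent legs with their top edges flush with the underside of the top and their outer faces flush with the legs' outer faces.

B is a door frame. The clear opening is 927 mm wide and 2135 mm high. Two 89 mm wide jambs, 83 mm deep, stand either side of the opening from the floor to the top of the opening. A 84 mm thick head sits across the top of both jambs, spanning the full outside width of the frame.

The door frame is on top of the table, centred.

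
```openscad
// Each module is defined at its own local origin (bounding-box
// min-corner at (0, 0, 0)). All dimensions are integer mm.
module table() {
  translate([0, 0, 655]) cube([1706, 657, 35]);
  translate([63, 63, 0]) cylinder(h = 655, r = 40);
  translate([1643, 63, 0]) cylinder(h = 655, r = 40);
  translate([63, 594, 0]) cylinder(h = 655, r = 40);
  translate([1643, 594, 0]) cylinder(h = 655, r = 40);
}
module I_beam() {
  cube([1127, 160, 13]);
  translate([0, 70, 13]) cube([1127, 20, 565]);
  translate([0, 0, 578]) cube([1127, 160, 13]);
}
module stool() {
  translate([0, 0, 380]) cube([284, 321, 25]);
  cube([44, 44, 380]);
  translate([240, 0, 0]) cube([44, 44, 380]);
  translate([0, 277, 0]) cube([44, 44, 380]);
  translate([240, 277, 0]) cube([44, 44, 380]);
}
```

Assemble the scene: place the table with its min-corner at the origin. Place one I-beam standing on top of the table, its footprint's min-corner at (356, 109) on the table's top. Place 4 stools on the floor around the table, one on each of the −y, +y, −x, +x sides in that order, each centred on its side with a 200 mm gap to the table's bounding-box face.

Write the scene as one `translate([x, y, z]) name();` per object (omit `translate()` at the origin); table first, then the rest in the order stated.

table();
translate([356, 109, 690]) I_beam();
translate([711, -521, 0]) stool();
translate([711, 857, 0]) stool();
translate([-484, 168, 0]) stool();
translate([1906, 168, 0]) stool();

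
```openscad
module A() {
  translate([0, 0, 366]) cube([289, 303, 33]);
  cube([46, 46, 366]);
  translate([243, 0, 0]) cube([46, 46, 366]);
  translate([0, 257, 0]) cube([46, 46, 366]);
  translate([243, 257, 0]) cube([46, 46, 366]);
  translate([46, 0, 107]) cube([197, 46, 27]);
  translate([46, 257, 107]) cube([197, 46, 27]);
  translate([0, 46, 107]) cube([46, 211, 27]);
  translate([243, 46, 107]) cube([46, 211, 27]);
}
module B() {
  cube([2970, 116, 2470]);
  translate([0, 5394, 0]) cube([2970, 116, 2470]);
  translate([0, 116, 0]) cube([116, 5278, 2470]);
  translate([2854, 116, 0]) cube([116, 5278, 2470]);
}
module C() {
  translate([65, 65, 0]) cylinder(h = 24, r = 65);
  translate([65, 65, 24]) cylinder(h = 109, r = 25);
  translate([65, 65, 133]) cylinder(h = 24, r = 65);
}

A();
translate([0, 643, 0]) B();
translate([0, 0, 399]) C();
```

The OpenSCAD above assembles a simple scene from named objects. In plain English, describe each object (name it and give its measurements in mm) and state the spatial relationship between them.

A is a four-legged stool. The seat is a 289×303×33 mm slab whose top surface is at z = 399 mm; four square legs, each 46×46 mm in cross-section, run from the floor (z = 0) to the underside of the seat, each flush with a corner of the seat. Four stretchers, 46 mm wide and 27 mm tall, connect adjacent legs with their undersides at z = 107 mm, each running between the inner faces of the legs it joins and aligned with the legs' outer faces on the other axis.

B is a box-shaped house frame (walls only): outside footprint 2970×5510 mm, wall height 2470 mm, wall thickness 116 mm. The two y-facing walls run the full x-width; the two x-facing walls fit between the inner faces of the y-facing walls.

C is a spool: two coaxial disc flanges of radius 65 mm and thickness 24 mm, joined by a core cylinder of radius 25 mm and height 109 mm. The lower flange rests on z = 0 and the three cylinders share a vertical axis.

The house frame is on the floor beside the stool on its +y side. The spool is on top of the stool.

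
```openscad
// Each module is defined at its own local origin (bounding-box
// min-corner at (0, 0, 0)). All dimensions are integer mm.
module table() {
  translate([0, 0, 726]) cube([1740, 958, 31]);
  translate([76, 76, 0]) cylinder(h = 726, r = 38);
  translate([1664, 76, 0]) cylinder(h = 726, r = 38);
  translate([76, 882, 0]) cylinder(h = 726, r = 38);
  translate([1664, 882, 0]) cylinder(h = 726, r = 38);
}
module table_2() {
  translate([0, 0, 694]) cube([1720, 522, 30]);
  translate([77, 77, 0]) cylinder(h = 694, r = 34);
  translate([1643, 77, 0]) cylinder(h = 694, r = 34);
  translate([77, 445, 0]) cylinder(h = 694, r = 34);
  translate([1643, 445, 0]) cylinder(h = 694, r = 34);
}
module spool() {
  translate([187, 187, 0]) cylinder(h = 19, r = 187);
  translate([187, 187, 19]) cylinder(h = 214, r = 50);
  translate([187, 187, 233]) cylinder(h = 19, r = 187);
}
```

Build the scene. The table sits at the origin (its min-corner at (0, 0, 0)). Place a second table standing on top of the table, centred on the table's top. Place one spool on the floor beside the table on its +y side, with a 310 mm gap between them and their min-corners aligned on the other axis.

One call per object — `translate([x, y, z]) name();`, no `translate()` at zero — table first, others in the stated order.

table();
translate([10, 218, 757]) table_2();
translate([0, 1268, 0]) spool();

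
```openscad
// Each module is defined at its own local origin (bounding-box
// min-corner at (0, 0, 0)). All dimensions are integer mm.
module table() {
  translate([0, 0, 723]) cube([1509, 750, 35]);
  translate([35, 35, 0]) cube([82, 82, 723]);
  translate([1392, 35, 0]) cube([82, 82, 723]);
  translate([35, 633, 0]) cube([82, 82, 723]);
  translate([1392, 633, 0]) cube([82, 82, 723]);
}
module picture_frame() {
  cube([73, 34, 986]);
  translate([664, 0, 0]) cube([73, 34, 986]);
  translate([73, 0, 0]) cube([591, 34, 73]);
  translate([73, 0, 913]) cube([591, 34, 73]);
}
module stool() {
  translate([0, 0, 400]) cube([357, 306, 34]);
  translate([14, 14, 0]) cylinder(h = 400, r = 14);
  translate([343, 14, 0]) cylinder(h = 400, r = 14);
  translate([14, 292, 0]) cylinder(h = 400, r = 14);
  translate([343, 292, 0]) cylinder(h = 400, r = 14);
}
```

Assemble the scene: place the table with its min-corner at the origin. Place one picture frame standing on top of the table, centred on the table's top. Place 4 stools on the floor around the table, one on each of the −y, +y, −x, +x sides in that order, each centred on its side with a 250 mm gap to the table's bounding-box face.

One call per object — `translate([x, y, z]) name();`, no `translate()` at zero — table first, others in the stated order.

table();
translate([386, 358, 758]) picture_frame();
translate([576, -556, 0]) stool();
translate([576, 1000, 0]) stool();
translate([-607, 222, 0]) stool();
translate([1759, 222, 0]) stool();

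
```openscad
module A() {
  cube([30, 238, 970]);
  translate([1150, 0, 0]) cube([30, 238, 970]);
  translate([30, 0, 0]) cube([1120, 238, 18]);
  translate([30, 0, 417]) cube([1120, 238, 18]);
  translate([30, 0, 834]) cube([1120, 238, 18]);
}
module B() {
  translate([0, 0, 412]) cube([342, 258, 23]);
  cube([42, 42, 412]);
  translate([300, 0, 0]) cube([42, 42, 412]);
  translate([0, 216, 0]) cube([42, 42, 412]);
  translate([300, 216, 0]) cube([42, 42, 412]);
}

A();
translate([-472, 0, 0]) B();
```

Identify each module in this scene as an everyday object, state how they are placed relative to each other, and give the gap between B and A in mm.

A is a bookshelf. B is a stool. The stool is on the floor beside the bookshelf on its −x side. The gap between the stool and the bookshelf is 130 mm.

The stool's nearest face is 130 mm from the bookshelf's −x face.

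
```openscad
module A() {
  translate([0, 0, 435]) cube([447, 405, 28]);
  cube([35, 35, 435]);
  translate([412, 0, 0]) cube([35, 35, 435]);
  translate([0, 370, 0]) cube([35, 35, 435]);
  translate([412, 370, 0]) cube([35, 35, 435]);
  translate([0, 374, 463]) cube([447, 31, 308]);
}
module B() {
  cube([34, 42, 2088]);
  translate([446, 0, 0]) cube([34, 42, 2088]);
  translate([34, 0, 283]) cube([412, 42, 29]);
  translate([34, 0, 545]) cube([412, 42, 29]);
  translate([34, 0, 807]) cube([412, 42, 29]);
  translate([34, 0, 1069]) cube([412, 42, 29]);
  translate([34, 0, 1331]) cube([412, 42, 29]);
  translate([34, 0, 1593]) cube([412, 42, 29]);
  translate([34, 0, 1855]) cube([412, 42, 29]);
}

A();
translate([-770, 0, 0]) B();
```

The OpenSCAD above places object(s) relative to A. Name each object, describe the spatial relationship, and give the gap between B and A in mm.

The ladder's nearest face is 290 mm from the chair's −x face.

A is a chair. B is a ladder. The ladder is on the floor beside the chair on its −x side. The gap between the ladder and the chair is 290 mm.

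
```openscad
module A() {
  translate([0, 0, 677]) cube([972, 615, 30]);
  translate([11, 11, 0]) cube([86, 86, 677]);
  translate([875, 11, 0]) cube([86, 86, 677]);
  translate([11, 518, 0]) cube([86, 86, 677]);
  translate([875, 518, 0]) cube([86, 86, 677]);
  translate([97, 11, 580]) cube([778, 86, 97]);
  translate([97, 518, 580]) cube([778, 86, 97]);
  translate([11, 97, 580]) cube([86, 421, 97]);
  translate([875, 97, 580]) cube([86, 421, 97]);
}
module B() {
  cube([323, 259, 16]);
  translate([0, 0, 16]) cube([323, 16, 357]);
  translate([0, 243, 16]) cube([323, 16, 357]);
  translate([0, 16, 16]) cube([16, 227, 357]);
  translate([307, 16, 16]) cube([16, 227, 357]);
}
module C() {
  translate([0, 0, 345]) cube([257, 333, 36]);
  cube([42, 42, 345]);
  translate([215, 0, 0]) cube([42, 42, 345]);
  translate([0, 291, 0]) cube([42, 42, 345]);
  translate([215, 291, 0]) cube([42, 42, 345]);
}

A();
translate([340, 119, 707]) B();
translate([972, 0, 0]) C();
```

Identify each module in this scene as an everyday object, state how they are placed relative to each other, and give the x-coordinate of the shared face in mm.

The table's +x face and the stool's −x face are both at x = 972 mm.

A is a table. B is an open box. C is a stool. The open box is on top of the table. The stool is against the table's +x side, with their −y faces flush. The x-coordinate of the shared face is 972 mm.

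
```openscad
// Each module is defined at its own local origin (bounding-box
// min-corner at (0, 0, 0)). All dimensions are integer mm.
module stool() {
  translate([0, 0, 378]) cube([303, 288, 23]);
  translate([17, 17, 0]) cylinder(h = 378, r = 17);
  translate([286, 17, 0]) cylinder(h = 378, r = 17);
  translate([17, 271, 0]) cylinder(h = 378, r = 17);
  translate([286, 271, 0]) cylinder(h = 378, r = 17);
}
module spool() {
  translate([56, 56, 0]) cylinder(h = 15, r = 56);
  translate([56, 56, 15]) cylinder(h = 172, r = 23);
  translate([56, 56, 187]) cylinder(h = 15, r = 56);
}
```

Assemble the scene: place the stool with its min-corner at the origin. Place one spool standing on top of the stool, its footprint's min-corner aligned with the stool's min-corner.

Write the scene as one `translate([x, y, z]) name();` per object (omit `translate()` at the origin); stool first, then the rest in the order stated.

stool();
translate([0, 0, 401]) spool();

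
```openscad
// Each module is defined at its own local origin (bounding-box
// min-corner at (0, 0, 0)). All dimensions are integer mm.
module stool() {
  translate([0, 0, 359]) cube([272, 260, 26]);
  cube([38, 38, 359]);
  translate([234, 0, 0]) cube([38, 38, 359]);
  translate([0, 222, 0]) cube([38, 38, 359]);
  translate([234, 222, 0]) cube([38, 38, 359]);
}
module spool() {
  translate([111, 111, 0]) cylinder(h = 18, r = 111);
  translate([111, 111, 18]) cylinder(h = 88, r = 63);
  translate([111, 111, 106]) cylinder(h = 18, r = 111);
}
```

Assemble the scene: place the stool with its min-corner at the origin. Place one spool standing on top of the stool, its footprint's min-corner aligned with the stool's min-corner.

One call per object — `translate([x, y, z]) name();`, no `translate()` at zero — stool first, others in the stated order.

stool();
translate([0, 0, 385]) spool();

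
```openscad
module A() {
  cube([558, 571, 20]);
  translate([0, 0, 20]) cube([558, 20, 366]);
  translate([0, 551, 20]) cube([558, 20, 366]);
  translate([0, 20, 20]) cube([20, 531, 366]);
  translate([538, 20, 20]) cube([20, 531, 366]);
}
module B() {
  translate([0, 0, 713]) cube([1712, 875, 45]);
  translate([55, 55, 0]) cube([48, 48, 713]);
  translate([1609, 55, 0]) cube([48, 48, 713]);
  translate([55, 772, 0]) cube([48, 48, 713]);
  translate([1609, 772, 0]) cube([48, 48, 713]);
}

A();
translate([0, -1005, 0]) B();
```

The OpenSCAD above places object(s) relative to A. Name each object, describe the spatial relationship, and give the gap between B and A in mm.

The table's nearest face is 130 mm from the open box's −y face.

A is an open box. B is a table. The table is on the floor beside the open box on its −y side. The gap between the table and the open box is 130 mm.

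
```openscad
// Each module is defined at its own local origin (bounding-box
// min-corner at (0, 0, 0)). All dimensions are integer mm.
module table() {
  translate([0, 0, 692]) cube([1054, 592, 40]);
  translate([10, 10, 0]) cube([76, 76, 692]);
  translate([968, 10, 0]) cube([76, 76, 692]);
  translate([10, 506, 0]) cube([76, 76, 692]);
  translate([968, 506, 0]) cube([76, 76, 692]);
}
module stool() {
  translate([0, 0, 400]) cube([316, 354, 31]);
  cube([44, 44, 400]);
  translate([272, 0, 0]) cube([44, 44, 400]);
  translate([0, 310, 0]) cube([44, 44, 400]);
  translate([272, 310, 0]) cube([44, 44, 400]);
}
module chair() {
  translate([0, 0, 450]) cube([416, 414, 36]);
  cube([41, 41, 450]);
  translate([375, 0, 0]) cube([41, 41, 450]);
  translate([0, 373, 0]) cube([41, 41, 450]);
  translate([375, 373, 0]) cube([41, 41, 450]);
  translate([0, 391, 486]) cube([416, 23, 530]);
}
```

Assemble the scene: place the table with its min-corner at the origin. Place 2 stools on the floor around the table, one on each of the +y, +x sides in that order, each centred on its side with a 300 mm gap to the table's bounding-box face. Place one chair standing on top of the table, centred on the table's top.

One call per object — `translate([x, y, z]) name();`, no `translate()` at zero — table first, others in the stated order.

table();
translate([369, 892, 0]) stool();
translate([1354, 119, 0]) stool();
translate([319, 89, 732]) chair();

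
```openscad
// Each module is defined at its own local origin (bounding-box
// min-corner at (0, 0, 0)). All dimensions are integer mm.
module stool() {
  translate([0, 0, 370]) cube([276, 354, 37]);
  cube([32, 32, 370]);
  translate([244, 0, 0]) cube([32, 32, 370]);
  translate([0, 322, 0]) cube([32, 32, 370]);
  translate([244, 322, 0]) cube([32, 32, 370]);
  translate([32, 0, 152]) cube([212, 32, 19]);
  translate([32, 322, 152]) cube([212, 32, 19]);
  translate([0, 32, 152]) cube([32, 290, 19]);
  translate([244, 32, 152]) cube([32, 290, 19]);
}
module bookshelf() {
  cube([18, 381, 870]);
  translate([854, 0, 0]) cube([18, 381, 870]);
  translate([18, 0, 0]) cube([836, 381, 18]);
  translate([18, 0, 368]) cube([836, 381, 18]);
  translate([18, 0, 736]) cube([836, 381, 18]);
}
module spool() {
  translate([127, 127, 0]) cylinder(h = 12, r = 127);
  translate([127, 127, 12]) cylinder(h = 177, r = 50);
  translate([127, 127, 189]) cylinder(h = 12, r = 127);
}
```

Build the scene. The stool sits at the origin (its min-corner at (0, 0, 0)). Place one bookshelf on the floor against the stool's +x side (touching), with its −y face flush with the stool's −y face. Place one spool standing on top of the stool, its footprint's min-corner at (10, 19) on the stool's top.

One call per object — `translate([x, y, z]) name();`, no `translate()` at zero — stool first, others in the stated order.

stool();
translate([276, 0, 0]) bookshelf();
translate([10, 19, 407]) spool();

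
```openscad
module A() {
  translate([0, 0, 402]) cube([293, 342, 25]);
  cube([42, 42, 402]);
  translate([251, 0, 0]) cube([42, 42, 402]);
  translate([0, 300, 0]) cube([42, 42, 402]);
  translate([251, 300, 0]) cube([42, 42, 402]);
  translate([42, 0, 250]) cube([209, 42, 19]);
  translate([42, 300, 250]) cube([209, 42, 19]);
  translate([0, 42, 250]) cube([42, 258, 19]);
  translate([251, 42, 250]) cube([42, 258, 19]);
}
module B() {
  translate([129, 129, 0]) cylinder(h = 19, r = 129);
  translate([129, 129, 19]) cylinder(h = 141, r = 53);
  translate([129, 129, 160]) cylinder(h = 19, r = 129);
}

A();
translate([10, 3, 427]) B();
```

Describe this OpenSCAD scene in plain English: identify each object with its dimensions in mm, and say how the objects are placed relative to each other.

A is a four-legged stool. The seat is 293×342 mm, 25 mm thick, top at z = 427 mm. It stands on four square legs, each 42×42 mm in cross-section, from z = 0 to the seat underside, each flush with a corner of the seat. Four stretchers, 42 mm wide and 19 mm tall, connect adjacent legs with their undersides at z = 250 mm, each running between the inner faces of the legs it joins and aligned with the legs' outer faces on the other axis.

B is a spool: two coaxial disc flanges of radius 129 mm and thickness 19 mm, joined by a core cylinder of radius 53 mm and height 141 mm. The lower flange rests on z = 0 and the three cylinders share a vertical axis.

The spool is on top of the stool.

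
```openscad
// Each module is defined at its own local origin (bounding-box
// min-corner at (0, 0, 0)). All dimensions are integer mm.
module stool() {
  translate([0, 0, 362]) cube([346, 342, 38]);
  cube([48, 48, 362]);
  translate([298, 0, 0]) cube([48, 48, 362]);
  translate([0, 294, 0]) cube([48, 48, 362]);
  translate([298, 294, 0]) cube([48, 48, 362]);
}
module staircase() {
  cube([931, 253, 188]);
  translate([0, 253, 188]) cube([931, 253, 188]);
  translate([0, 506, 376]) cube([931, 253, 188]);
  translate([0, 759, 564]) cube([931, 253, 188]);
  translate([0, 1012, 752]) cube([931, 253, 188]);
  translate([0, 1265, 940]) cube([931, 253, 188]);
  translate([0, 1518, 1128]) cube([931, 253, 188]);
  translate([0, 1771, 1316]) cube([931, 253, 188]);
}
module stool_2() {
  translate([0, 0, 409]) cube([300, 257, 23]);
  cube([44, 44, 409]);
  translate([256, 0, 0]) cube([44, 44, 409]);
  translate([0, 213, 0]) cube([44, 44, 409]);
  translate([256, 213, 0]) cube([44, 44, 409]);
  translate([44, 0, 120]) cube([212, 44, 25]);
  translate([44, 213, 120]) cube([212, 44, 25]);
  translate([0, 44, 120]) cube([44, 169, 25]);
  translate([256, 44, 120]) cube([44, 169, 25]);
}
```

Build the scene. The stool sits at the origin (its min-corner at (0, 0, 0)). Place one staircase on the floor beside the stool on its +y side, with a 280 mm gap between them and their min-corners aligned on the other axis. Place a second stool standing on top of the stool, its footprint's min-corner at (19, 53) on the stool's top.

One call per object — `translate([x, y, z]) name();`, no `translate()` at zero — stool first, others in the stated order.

stool();
translate([0, 622, 0]) staircase();
translate([19, 53, 400]) stool_2();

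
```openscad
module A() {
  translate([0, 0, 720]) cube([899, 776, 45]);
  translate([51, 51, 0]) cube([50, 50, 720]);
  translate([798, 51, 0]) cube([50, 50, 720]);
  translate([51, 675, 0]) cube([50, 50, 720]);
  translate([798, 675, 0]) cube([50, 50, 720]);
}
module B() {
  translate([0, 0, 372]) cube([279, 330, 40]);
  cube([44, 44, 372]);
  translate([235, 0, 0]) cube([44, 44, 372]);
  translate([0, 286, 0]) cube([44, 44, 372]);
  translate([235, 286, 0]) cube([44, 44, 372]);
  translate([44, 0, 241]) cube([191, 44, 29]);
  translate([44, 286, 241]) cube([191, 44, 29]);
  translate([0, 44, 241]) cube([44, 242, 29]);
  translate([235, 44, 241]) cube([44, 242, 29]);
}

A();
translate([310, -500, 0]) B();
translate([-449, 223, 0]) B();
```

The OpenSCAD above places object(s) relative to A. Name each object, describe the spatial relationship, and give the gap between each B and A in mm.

Each stool's nearest face is 170 mm from the table's bounding box.

A is a table. B is a stool. Two stools sit around the table at the −y, −x sides. The gap between each stool and the table is 170 mm.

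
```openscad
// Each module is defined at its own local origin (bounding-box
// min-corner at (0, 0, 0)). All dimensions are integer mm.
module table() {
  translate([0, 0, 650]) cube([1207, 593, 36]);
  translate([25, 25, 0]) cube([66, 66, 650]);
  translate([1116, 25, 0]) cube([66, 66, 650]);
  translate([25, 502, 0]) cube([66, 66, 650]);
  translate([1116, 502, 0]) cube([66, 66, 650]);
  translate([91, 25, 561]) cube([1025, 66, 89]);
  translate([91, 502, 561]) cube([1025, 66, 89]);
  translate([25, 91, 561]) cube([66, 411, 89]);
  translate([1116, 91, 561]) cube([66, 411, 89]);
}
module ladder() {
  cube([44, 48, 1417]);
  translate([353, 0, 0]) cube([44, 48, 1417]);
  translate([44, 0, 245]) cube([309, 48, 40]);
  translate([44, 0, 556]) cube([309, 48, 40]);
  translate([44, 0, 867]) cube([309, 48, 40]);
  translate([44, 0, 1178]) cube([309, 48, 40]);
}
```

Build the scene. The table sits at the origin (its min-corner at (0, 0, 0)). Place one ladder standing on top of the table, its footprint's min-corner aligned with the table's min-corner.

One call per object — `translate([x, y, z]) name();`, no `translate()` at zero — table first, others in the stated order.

table();
translate([0, 0, 686]) ladder();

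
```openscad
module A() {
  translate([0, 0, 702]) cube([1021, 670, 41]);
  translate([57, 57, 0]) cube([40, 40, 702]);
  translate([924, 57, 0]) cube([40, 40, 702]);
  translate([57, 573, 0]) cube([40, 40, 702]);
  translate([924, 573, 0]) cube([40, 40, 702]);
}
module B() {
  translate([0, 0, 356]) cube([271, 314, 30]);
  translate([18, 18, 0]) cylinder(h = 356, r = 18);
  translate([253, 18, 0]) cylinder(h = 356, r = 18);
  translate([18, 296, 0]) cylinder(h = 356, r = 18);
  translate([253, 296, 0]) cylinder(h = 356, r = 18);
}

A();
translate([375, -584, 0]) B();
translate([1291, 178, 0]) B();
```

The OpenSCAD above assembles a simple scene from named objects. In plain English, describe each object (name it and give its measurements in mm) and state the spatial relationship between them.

A is a rectangular dining table. The top is 1021×670×41 mm with its upper surface at z = 743 mm. It stands on four 40×40 mm square legs, each inset 57 mm from the nearest pair of top edges, running from the floor to the underside of the top.

B is a four-legged stool. The seat is a 271×314×30 mm slab whose top surface is at z = 386 mm; four round legs, each 36 mm in diameter, run from the floor (z = 0) to the underside of the seat, each leg's axis is inset half a diameter from the nearest pair of seat edges (so the leg's bounding box is flush with the corner).

Two stools sit around the table at the −y, +x sides.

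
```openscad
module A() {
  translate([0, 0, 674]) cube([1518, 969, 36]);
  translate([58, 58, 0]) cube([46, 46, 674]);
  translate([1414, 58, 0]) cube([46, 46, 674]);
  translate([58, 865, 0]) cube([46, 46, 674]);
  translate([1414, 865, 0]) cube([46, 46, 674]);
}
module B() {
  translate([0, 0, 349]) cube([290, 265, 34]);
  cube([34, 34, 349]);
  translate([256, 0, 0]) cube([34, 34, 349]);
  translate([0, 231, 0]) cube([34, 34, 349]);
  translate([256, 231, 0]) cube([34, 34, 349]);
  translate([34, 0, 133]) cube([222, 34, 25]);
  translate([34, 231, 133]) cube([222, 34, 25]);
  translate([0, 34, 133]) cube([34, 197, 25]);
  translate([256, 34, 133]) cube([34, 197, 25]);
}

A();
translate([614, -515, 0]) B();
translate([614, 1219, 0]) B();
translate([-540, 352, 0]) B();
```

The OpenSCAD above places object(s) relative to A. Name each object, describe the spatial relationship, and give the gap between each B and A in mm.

Each stool's nearest face is 250 mm from the table's bounding box.

A is a table. B is a stool. Three stools sit around the table at the −y, +y, −x sides. The gap between each stool and the table is 250 mm.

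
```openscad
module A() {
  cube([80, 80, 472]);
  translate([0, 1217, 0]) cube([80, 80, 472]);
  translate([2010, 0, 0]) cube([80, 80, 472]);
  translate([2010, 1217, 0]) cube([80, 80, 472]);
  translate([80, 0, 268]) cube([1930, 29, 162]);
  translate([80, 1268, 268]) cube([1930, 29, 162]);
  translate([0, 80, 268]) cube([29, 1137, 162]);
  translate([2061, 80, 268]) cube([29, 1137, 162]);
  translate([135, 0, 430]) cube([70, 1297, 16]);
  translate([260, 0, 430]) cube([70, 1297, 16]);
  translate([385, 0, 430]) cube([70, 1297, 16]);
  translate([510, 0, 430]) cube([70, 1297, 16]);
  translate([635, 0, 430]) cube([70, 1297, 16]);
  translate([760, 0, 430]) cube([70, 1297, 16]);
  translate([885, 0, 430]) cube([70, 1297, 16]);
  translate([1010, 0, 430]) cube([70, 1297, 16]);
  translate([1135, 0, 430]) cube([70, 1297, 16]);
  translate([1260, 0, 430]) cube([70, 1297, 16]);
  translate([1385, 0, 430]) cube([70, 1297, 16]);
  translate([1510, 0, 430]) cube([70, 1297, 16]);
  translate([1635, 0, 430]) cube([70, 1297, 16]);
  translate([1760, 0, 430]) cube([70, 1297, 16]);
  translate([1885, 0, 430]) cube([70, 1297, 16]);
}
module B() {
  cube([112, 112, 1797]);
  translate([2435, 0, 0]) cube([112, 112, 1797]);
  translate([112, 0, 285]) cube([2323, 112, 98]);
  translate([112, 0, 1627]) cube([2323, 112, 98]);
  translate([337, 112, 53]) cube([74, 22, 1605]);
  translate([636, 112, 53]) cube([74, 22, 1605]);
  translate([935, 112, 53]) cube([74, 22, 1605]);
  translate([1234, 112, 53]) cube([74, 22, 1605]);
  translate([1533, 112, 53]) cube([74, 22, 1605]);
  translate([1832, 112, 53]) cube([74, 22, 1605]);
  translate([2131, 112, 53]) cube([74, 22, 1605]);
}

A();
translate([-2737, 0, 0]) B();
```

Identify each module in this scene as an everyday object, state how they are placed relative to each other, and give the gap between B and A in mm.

A is a bed frame. B is a fence section. The fence section is on the floor beside the bed frame on its −x side. The gap between the fence section and the bed frame is 190 mm.

The fence section's nearest face is 190 mm from the bed frame's −x face.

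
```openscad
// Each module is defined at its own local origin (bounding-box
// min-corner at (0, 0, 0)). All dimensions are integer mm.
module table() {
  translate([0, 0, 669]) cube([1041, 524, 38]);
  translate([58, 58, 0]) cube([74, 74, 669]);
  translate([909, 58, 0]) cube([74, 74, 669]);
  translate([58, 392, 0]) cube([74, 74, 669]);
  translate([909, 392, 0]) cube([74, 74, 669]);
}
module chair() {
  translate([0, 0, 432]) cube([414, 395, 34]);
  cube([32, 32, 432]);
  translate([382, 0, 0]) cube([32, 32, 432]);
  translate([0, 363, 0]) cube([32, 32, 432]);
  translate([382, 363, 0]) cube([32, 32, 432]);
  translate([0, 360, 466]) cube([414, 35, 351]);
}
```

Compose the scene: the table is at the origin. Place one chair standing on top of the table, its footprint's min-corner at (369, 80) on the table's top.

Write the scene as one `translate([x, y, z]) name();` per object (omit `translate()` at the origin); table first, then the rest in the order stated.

table();
translate([369, 80, 707]) chair();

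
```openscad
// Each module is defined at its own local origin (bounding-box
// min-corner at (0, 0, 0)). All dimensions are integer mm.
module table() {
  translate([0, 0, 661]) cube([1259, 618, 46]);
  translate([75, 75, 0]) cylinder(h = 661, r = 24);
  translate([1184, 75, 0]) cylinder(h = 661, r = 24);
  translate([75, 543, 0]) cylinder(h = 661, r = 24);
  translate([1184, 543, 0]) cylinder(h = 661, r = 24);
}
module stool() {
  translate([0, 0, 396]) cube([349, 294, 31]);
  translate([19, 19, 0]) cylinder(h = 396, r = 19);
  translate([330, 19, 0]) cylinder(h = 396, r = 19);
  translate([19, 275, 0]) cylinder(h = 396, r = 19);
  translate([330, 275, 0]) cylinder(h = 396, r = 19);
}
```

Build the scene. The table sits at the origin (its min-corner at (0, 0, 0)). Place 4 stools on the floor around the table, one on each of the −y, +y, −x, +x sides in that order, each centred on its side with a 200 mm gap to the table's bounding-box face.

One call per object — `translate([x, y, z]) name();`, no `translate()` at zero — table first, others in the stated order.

table();
translate([455, -494, 0]) stool();
translate([455, 818, 0]) stool();
translate([-549, 162, 0]) stool();
translate([1459, 162, 0]) stool();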